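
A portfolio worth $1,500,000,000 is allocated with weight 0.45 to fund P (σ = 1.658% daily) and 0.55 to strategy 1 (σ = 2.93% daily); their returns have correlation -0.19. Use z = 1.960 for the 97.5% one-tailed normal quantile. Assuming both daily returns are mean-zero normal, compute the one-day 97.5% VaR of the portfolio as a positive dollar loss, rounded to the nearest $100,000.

σ_p² = 0.45²·1.658² + 0.55²·2.93² + 2·-0.19·0.45·0.55·1.658·2.93 = 2.6967 (%²).
σ_p = √2.6967 = 1.642%.
VaR = 1.960 × 1.642% = 3.218%; on $1,500,000,000 that is $48,270,000.

$48,300,000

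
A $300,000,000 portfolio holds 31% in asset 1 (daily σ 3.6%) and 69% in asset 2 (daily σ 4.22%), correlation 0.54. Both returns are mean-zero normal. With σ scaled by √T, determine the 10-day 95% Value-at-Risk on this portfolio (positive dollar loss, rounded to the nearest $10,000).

σ_p = √(0.31²·3.6² + 0.69²·4.22² + 2·0.54·0.31·0.69·3.6·4.22) = 3.638%.
σ_{10d} = 3.638% × √10 = 11.504%.
z(95%) = 1.645.
VaR = 1.645 × 11.504% = 18.924%; on $300,000,000 that is $56,772,000.

$56,770,000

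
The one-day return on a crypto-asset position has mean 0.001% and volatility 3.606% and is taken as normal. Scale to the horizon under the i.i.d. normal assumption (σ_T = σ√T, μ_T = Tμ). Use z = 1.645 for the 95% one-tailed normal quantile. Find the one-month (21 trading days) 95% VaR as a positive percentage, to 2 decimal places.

σ_{21d} = 3.606% × √21 = 16.525%; μ_{21d} = 21 × 0.001% = 0.021%.
VaR = −(0.021%) + 1.645 × 16.525% = 27.163%.

27.16%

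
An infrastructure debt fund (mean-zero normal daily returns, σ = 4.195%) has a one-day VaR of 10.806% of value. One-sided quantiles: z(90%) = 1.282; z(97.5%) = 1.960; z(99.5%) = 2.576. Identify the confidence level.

Implied z = VaR/σ = 10.806 / 4.195 = 2.576.
This matches z(99.5%) = 2.576.

99.5%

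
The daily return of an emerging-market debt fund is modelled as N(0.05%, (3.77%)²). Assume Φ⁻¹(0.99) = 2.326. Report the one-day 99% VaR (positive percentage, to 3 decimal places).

8.719%

VaR = −μ + z·σ = −(0.05%) + 2.326 × 3.77% = 8.719%.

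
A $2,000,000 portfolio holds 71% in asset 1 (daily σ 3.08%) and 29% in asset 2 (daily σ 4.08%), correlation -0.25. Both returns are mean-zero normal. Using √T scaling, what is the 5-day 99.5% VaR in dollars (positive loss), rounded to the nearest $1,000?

σ_p = √(0.71²·3.08² + 0.29²·4.08² + 2·-0.25·0.71·0.29·3.08·4.08) = 2.211%.
σ_{5d} = 2.211% × √5 = 4.944%.
z(99.5%) = 2.576.
VaR = 2.576 × 4.944% = 12.736%; on $2,000,000 that is $254,720.

$255,000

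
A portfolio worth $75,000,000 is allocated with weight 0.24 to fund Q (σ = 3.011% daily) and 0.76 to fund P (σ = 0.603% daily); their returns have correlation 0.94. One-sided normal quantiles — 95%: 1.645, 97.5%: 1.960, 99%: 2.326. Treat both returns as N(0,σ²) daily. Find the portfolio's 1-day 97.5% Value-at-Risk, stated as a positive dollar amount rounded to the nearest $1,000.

σ_p² = 0.24²·3.011² + 0.76²·0.603² + 2·0.94·0.24·0.76·3.011·0.603 = 1.3548 (%²).
σ_p = √1.3548 = 1.164%.
VaR = 1.960 × 1.164% = 2.281%; on $75,000,000 that is $1,710,750.

$1,711,000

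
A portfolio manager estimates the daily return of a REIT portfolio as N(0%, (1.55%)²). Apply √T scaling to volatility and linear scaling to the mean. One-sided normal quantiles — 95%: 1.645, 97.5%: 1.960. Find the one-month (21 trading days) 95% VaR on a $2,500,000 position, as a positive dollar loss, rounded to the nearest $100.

σ_{21d} = 1.55% × √21 = 7.103%.
VaR = 1.645 × 7.103% = 11.684%.
On $2,500,000: 0.11684 × $2,500,000 = $292,100.

$292,100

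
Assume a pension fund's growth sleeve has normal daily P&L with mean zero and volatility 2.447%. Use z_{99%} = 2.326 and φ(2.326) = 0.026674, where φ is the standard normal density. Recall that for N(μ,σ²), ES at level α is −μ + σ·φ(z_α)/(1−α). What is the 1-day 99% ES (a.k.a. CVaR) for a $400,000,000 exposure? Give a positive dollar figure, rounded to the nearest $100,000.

Tail multiplier: φ(z)/(1−α) = 0.026674 / 0.01 = 2.667.
ES = 2.447% × 2.667 = 6.526%.
On $400,000,000: 0.06526 × $400,000,000 = $26,104,000.

$26,100,000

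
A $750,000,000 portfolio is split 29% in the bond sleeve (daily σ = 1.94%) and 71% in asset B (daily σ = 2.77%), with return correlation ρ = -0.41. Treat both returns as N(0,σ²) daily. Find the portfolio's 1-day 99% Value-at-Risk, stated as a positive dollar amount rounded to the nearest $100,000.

$31,600,000

σ_p² = 0.29²·1.94² + 0.71²·2.77² + 2·-0.41·0.29·0.71·1.94·2.77 = 3.2771 (%²).
σ_p = √3.2771 = 1.810%.
At 99%, z = 2.326.
VaR = 2.326 × 1.810% = 4.210%; on $750,000,000 that is $31,575,000.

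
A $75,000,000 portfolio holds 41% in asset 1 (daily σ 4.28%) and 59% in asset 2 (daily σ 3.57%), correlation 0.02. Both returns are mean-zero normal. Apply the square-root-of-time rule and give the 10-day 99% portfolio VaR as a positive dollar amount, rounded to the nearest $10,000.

σ_p = √(0.41²·4.28² + 0.59²·3.57² + 2·0.02·0.41·0.59·4.28·3.57) = 2.768%.
σ_{10d} = 2.768% × √10 = 8.753%.
z(99%) = 2.326.
VaR = 2.326 × 8.753% = 20.359%; on $75,000,000 that is $15,269,250.

$15,270,000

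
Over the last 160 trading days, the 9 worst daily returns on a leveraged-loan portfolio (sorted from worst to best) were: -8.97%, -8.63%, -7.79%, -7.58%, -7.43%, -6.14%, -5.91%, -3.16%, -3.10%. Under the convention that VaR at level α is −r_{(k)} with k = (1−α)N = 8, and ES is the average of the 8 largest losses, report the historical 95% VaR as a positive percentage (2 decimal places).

k = 8; the 8th lowest return is -3.16%, so VaR = 3.16%.

3.16%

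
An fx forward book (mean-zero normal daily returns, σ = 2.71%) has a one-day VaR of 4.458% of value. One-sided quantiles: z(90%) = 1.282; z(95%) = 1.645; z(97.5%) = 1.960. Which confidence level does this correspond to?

Implied z = VaR/σ = 4.458 / 2.71 = 1.645.
This matches z(95%) = 1.645.

95%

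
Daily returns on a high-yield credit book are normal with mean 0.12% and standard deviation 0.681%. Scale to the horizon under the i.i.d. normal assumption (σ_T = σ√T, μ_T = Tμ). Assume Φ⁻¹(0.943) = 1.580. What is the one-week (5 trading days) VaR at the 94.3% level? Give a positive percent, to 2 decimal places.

1.81%

σ_{5d} = 0.681% × √5 = 1.523%; μ_{5d} = 5 × 0.12% = 0.600%.
VaR = −(0.600%) + 1.580 × 1.523% = 1.806%.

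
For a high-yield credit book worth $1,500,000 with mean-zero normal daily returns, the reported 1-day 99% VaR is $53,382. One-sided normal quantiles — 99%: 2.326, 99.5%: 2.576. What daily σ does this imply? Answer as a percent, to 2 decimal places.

VaR as a fraction: $53,382 / $1,500,000 = 3.559%.
σ = VaR / z = 3.559% / 2.326 = 1.530%.

1.53%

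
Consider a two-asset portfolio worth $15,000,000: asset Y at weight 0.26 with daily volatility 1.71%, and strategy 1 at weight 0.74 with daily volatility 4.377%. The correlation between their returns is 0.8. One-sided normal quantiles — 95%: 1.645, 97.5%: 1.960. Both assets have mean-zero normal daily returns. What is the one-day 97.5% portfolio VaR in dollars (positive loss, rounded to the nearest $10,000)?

σ_p² = 0.26²·1.71² + 0.74²·4.377² + 2·0.8·0.26·0.74·1.71·4.377 = 12.9927 (%²).
σ_p = √12.9927 = 3.605%.
VaR = 1.960 × 3.605% = 7.066%; on $15,000,000 that is $1,059,900.

$1,060,000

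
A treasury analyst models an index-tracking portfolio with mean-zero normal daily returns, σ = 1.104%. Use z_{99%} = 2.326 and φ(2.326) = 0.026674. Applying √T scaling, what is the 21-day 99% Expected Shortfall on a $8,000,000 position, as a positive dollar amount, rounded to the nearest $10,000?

σ_{21d} = 1.104% × √21 = 5.059%.
ES multiplier = φ(z)/(1−α) = 0.026674/0.01 = 2.667.
ES = 5.059% × 2.667 = 13.492%; on $8,000,000: $1,079,360.

$1,080,000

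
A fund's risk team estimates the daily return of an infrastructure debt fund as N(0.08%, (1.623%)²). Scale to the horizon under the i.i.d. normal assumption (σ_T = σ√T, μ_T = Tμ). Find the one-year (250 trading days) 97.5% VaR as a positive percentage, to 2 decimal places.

30.30%

At 97.5%, z = 1.960.
σ_{250d} = 1.623% × √250 = 25.662%; μ_{250d} = 250 × 0.08% = 20.000%.
VaR = −(20.000%) + 1.960 × 25.662% = 30.298%.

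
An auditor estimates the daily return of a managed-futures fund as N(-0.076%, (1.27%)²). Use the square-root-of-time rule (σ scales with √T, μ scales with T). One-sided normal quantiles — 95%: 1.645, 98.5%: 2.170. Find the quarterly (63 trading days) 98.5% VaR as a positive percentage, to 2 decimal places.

σ_{63d} = 1.27% × √63 = 10.080%; μ_{63d} = 63 × -0.076% = -4.788%.
VaR = −(-4.788%) + 2.170 × 10.080% = 26.662%.

26.66%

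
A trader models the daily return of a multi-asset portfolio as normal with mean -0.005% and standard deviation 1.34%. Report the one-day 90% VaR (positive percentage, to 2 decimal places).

At 90% one-sided, z = 1.282.
VaR = −μ + z·σ = −(-0.005%) + 1.282 × 1.34% = 1.723%.

1.72%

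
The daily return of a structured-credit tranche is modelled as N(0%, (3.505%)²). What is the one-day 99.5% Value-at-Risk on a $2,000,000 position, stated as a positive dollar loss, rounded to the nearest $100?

At 99.5% one-sided, z = 2.576.
VaR = z·σ = 2.576 × 3.505% = 9.029%.
On $2,000,000: 0.09029 × $2,000,000 = $180,580.

$180,600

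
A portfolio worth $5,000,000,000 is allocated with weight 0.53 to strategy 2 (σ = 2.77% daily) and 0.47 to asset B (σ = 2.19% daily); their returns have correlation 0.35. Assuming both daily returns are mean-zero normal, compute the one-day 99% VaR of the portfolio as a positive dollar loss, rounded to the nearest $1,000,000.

$240,000,000

σ_p² = 0.53²·2.77² + 0.47²·2.19² + 2·0.35·0.53·0.47·2.77·2.19 = 4.2726 (%²).
σ_p = √4.2726 = 2.067%.
At 99%, z = 2.326.
VaR = 2.326 × 2.067% = 4.808%; on $5,000,000,000 that is $240,400,000.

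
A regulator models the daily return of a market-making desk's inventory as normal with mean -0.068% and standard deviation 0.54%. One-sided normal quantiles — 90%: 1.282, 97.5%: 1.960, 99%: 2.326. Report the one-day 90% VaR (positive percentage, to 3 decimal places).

0.760%

VaR = −μ + z·σ = −(-0.068%) + 1.282 × 0.54% = 0.760%.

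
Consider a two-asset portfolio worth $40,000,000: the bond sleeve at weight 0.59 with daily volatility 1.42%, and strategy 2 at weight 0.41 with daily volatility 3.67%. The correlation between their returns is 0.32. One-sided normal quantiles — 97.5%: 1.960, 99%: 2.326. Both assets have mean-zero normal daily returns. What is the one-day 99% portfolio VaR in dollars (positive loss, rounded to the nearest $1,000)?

σ_p² = 0.59²·1.42² + 0.41²·3.67² + 2·0.32·0.59·0.41·1.42·3.67 = 3.7728 (%²).
σ_p = √3.7728 = 1.942%.
VaR = 2.326 × 1.942% = 4.517%; on $40,000,000 that is $1,806,800.

$1,807,000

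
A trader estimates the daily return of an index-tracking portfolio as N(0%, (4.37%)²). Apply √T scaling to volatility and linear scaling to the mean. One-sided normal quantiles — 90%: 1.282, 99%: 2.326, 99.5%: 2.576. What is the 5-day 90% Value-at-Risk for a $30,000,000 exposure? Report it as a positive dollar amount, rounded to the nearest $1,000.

σ_{5d} = 4.37% × √5 = 9.772%.
VaR = 1.282 × 9.772% = 12.528%.
On $30,000,000: 0.12528 × $30,000,000 = $3,758,400.

$3,758,000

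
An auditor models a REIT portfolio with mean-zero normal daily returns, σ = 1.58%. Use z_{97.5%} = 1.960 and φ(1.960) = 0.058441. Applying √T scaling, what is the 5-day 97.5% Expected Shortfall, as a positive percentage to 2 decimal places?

8.26%

σ_{5d} = 1.58% × √5 = 3.533%.
ES multiplier = φ(z)/(1−α) = 0.058441/0.025 = 2.338.
ES = 3.533% × 2.338 = 8.260%.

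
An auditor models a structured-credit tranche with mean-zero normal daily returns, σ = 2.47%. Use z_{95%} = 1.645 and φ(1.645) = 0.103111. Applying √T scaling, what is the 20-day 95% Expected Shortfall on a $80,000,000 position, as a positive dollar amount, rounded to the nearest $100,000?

σ_{20d} = 2.47% × √20 = 11.046%.
ES multiplier = φ(z)/(1−α) = 0.103111/0.05 = 2.062.
ES = 11.046% × 2.062 = 22.777%; on $80,000,000: $18,221,600.

$18,200,000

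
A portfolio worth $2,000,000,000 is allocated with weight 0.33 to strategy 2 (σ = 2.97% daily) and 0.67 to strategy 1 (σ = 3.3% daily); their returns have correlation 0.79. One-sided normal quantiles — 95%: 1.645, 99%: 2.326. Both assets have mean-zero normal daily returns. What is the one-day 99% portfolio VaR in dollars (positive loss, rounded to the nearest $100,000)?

σ_p² = 0.33²·2.97² + 0.67²·3.3² + 2·0.79·0.33·0.67·2.97·3.3 = 9.2730 (%²).
σ_p = √9.2730 = 3.045%.
VaR = 2.326 × 3.045% = 7.083%; on $2,000,000,000 that is $141,660,000.

$141,700,000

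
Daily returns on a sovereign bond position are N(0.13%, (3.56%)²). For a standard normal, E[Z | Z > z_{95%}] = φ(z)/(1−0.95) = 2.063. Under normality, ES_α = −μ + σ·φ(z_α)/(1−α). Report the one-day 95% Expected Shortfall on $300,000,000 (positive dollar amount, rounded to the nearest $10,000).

$21,640,000

ES = −(0.13%) + 3.56% × 2.063 = 7.214%.
On $300,000,000: 0.07214 × $300,000,000 = $21,642,000.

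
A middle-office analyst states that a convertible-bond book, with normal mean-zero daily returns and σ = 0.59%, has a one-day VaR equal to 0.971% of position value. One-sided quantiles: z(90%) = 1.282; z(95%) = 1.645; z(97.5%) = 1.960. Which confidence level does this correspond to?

Implied z = VaR/σ = 0.971 / 0.59 = 1.646.
This matches z(95%) = 1.645.

95%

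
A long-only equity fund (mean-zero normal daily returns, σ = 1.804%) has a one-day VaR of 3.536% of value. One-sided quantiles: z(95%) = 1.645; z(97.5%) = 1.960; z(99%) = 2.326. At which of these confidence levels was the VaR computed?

97.5%

Implied z = VaR/σ = 3.536 / 1.804 = 1.960.
This matches z(97.5%) = 1.960.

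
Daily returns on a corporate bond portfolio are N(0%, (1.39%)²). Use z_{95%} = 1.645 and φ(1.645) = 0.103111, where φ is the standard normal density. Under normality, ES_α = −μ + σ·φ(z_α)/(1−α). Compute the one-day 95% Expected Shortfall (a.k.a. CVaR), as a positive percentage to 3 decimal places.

2.866%

Tail multiplier: φ(z)/(1−α) = 0.103111 / 0.05 = 2.062.
ES = 1.39% × 2.062 = 2.866%.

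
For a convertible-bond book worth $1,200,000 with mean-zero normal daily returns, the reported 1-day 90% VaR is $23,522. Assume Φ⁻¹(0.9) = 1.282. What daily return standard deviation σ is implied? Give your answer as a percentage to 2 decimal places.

1.53%

VaR as a fraction: $23,522 / $1,200,000 = 1.960%.
σ = VaR / z = 1.960% / 1.282 = 1.529%.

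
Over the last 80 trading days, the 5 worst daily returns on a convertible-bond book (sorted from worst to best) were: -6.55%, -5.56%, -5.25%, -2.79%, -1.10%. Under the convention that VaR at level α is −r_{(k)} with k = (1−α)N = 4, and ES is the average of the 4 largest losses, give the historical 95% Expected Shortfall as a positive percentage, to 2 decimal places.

The 4 worst returns sum to -20.15%.
ES = −(-20.15%) / 4 = 5.0375% ≈ 5.04%.

5.04%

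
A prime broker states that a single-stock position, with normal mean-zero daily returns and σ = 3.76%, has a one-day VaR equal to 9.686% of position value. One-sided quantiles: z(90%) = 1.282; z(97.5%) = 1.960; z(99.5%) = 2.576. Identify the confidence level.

99.5%

Implied z = VaR/σ = 9.686 / 3.76 = 2.576.
This matches z(99.5%) = 2.576.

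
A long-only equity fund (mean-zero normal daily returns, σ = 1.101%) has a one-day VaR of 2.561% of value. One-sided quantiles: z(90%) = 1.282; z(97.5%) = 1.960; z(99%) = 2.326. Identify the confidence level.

Implied z = VaR/σ = 2.561 / 1.101 = 2.326.
This matches z(99%) = 2.326.

99%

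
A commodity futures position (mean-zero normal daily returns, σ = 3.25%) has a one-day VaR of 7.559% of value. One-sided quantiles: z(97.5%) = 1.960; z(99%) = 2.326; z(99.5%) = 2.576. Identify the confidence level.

Implied z = VaR/σ = 7.559 / 3.25 = 2.326.
This matches z(99%) = 2.326.

99%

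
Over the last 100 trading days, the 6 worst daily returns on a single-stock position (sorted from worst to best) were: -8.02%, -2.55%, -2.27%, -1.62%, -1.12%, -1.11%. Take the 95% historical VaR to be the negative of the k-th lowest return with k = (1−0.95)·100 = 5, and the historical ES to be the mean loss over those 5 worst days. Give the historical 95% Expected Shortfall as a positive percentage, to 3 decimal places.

3.116%

The 5 worst returns sum to -15.58%.
ES = −(-15.58%) / 5 = 3.116%.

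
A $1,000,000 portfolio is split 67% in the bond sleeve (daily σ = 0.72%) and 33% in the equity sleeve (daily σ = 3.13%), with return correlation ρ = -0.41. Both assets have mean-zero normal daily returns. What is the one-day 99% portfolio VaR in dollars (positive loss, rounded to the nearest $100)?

σ_p² = 0.67²·0.72² + 0.33²·3.13² + 2·-0.41·0.67·0.33·0.72·3.13 = 0.8910 (%²).
σ_p = √0.8910 = 0.944%.
At 99%, z = 2.326.
VaR = 2.326 × 0.944% = 2.196%; on $1,000,000 that is $21,960.

$22,000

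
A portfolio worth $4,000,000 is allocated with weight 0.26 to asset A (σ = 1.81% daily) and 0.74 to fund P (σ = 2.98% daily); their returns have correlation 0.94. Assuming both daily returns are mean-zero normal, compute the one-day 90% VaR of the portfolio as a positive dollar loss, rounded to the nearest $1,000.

σ_p² = 0.26²·1.81² + 0.74²·2.98² + 2·0.94·0.26·0.74·1.81·2.98 = 7.0354 (%²).
σ_p = √7.0354 = 2.652%.
At 90%, z = 1.282.
VaR = 1.282 × 2.652% = 3.400%; on $4,000,000 that is $136,000.

$136,000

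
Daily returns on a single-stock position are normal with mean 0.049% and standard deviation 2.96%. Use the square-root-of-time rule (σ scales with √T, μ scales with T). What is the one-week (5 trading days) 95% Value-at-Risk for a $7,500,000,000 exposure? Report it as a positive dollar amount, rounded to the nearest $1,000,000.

$798,000,000

At 95%, z = 1.645.
σ_{5d} = 2.96% × √5 = 6.619%; μ_{5d} = 5 × 0.049% = 0.245%.
VaR = −(0.245%) + 1.645 × 6.619% = 10.643%.
On $7,500,000,000: 0.10643 × $7,500,000,000 = $798,225,000.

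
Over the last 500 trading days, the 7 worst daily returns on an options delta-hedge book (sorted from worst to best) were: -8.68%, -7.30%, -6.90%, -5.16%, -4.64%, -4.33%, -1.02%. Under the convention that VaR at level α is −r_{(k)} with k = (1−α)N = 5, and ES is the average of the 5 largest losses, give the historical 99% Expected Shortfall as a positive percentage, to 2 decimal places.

The 5 worst returns sum to -32.68%.
ES = −(-32.68%) / 5 = 6.536% ≈ 6.54%.

6.54%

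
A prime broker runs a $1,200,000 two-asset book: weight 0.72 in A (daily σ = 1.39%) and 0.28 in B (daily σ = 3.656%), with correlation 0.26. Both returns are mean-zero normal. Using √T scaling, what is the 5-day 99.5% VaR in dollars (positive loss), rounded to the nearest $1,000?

σ_p = √(0.72²·1.39² + 0.28²·3.656² + 2·0.26·0.72·0.28·1.39·3.656) = 1.607%.
σ_{5d} = 1.607% × √5 = 3.593%.
z(99.5%) = 2.576.
VaR = 2.576 × 3.593% = 9.256%; on $1,200,000 that is $111,072.

$111,000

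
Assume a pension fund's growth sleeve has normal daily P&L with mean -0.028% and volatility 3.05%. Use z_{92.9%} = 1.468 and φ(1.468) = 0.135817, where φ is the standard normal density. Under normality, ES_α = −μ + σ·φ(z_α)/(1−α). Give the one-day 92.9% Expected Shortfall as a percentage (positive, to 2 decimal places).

Tail multiplier: φ(z)/(1−α) = 0.135817 / 0.071 = 1.913.
ES = −(-0.028%) + 3.05% × 1.913 = 5.863%.

5.86%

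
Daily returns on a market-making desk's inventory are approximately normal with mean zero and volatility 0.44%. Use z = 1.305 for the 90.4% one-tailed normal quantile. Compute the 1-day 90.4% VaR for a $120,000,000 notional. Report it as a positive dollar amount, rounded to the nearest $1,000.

VaR = z·σ = 1.305 × 0.44% = 0.574%.
On $120,000,000: 0.00574 × $120,000,000 = $688,800.

$689,000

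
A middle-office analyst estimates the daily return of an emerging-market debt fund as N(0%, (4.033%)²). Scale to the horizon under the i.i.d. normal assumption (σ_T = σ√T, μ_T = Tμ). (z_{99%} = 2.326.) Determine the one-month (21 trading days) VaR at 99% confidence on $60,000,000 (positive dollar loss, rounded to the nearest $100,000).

$25,800,000

σ_{21d} = 4.033% × √21 = 18.482%.
VaR = 2.326 × 18.482% = 42.989%.
On $60,000,000: 0.42989 × $60,000,000 = $25,793,400.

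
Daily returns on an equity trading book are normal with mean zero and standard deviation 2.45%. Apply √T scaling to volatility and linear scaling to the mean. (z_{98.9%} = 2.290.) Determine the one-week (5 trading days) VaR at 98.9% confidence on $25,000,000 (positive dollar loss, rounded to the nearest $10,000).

$3,140,000

σ_{5d} = 2.45% × √5 = 5.478%.
VaR = 2.290 × 5.478% = 12.545%.
On $25,000,000: 0.12545 × $25,000,000 = $3,136,250.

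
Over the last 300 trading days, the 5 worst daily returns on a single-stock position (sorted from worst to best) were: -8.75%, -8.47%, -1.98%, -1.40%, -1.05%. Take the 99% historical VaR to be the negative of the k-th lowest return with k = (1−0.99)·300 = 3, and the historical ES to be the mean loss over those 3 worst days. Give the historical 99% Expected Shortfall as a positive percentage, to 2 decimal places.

6.40%

The 3 worst returns sum to -19.20%.
ES = −(-19.20%) / 3 = 6.4% ≈ 6.40%.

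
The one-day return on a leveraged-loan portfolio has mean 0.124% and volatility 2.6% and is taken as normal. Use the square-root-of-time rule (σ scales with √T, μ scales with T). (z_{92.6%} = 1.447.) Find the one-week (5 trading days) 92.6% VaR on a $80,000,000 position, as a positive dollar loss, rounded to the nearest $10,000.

σ_{5d} = 2.6% × √5 = 5.814%; μ_{5d} = 5 × 0.124% = 0.620%.
VaR = −(0.620%) + 1.447 × 5.814% = 7.793%.
On $80,000,000: 0.07793 × $80,000,000 = $6,234,400.

$6,230,000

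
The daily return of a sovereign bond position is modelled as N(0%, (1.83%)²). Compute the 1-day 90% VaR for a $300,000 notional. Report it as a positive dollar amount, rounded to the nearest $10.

$7,040

At 90% one-sided, z = 1.282.
VaR = z·σ = 1.282 × 1.83% = 2.346%.
On $300,000: 0.02346 × $300,000 = $7,038.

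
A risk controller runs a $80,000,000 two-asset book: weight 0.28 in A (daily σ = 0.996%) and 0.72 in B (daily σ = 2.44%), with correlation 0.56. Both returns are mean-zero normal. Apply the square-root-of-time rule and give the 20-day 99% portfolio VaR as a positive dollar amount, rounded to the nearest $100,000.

σ_p = √(0.28²·0.996² + 0.72²·2.44² + 2·0.56·0.28·0.72·0.996·2.44) = 1.927%.
σ_{20d} = 1.927% × √20 = 8.618%.
z(99%) = 2.326.
VaR = 2.326 × 8.618% = 20.045%; on $80,000,000 that is $16,036,000.

$16,000,000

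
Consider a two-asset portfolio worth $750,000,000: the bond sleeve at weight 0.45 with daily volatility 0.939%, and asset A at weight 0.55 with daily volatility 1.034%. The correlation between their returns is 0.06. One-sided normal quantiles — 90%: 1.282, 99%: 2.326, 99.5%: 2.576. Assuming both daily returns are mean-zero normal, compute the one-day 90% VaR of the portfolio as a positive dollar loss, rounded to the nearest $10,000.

σ_p² = 0.45²·0.939² + 0.55²·1.034² + 2·0.06·0.45·0.55·0.939·1.034 = 0.5308 (%²).
σ_p = √0.5308 = 0.729%.
VaR = 1.282 × 0.729% = 0.935%; on $750,000,000 that is $7,012,500.

$7,010,000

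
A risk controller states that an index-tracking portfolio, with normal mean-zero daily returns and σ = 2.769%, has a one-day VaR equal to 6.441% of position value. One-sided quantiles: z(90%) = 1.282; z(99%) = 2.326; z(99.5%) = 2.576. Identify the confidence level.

Implied z = VaR/σ = 6.441 / 2.769 = 2.326.
This matches z(99%) = 2.326.

99%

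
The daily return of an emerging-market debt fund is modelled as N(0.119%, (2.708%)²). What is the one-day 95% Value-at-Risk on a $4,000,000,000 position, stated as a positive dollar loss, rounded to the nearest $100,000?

At 95% one-sided, z = 1.645.
VaR = −μ + z·σ = −(0.119%) + 1.645 × 2.708% = 4.336%.
On $4,000,000,000: 0.04336 × $4,000,000,000 = $173,440,000.

$173,400,000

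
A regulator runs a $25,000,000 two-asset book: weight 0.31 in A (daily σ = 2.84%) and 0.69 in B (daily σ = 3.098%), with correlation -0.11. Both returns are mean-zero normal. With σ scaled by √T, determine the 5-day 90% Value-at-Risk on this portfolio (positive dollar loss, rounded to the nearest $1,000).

$1,591,000

σ_p = √(0.31²·2.84² + 0.69²·3.098² + 2·-0.11·0.31·0.69·2.84·3.098) = 2.220%.
σ_{5d} = 2.220% × √5 = 4.964%.
z(90%) = 1.282.
VaR = 1.282 × 4.964% = 6.364%; on $25,000,000 that is $1,591,000.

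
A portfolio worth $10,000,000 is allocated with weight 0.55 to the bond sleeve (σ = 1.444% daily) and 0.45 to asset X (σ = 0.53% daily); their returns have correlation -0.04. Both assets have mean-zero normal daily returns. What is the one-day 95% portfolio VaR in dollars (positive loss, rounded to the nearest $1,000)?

$135,000

σ_p² = 0.55²·1.444² + 0.45²·0.53² + 2·-0.04·0.55·0.45·1.444·0.53 = 0.6725 (%²).
σ_p = √0.6725 = 0.820%.
At 95%, z = 1.645.
VaR = 1.645 × 0.820% = 1.349%; on $10,000,000 that is $134,900.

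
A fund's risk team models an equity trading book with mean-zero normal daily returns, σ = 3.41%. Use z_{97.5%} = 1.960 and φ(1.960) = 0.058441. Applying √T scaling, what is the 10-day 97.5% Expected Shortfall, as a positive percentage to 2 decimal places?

25.21%

σ_{10d} = 3.41% × √10 = 10.783%.
ES multiplier = φ(z)/(1−α) = 0.058441/0.025 = 2.338.
ES = 10.783% × 2.338 = 25.211%.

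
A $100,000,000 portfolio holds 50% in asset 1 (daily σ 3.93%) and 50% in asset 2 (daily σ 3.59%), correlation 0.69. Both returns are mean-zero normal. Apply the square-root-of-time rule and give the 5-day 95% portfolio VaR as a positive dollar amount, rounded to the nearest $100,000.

σ_p = √(0.5²·3.93² + 0.5²·3.59² + 2·0.69·0.5·0.5·3.93·3.59) = 3.457%.
σ_{5d} = 3.457% × √5 = 7.730%.
z(95%) = 1.645.
VaR = 1.645 × 7.730% = 12.716%; on $100,000,000 that is $12,716,000.

$12,700,000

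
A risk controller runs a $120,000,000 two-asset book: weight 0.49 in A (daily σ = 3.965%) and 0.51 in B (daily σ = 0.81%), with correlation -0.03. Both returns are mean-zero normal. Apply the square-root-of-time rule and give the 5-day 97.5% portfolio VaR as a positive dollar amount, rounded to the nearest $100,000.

σ_p = √(0.49²·3.965² + 0.51²·0.81² + 2·-0.03·0.49·0.51·3.965·0.81) = 1.974%.
σ_{5d} = 1.974% × √5 = 4.414%.
z(97.5%) = 1.960.
VaR = 1.960 × 4.414% = 8.651%; on $120,000,000 that is $10,381,200.

$10,400,000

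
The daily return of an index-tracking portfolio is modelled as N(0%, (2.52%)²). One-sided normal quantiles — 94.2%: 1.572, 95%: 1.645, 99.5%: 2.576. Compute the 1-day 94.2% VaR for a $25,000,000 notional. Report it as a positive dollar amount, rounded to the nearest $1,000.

VaR = z·σ = 1.572 × 2.52% = 3.961%.
On $25,000,000: 0.03961 × $25,000,000 = $990,250.

$990,000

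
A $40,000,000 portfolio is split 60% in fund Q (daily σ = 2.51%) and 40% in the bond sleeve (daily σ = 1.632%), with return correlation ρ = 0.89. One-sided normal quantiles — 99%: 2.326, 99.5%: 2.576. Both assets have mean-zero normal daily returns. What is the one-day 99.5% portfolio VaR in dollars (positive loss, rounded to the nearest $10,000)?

σ_p² = 0.6²·2.51² + 0.4²·1.632² + 2·0.89·0.6·0.4·2.51·1.632 = 4.4441 (%²).
σ_p = √4.4441 = 2.108%.
VaR = 2.576 × 2.108% = 5.430%; on $40,000,000 that is $2,172,000.

$2,170,000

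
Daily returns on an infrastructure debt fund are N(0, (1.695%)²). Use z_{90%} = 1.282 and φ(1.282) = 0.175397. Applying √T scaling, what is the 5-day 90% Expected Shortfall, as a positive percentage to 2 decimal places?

σ_{5d} = 1.695% × √5 = 3.790%.
ES multiplier = φ(z)/(1−α) = 0.175397/0.1 = 1.754.
ES = 3.790% × 1.754 = 6.648%.

6.65%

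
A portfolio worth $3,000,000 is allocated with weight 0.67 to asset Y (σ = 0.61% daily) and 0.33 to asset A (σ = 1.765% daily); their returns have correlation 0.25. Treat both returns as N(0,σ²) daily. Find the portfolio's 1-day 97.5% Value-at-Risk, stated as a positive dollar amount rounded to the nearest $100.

$46,500

σ_p² = 0.67²·0.61² + 0.33²·1.765² + 2·0.25·0.67·0.33·0.61·1.765 = 0.6253 (%²).
σ_p = √0.6253 = 0.791%.
At 97.5%, z = 1.960.
VaR = 1.960 × 0.791% = 1.550%; on $3,000,000 that is $46,500.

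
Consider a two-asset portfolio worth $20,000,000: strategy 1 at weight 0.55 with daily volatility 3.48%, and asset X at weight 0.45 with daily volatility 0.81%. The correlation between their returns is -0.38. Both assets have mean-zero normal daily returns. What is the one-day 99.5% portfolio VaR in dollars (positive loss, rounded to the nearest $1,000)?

σ_p² = 0.55²·3.48² + 0.45²·0.81² + 2·-0.38·0.55·0.45·3.48·0.81 = 3.2660 (%²).
σ_p = √3.2660 = 1.807%.
At 99.5%, z = 2.576.
VaR = 2.576 × 1.807% = 4.655%; on $20,000,000 that is $931,000.

$931,000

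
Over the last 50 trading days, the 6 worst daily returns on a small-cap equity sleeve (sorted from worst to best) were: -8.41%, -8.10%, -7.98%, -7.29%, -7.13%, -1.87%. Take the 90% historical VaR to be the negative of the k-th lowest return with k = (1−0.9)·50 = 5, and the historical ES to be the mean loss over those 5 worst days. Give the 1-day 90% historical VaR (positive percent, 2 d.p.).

7.13%

k = 5; the 5th lowest return is -7.13%, so VaR = 7.13%.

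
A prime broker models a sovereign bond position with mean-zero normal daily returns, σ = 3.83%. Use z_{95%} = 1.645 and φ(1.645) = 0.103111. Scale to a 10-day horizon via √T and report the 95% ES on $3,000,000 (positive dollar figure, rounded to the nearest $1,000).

σ_{10d} = 3.83% × √10 = 12.112%.
ES multiplier = φ(z)/(1−α) = 0.103111/0.05 = 2.062.
ES = 12.112% × 2.062 = 24.975%; on $3,000,000: $749,250.

$749,000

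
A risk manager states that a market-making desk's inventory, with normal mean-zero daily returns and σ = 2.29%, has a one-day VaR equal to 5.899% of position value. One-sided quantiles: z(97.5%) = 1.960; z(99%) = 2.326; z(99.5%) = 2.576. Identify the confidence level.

Implied z = VaR/σ = 5.899 / 2.29 = 2.576.
This matches z(99.5%) = 2.576.

99.5%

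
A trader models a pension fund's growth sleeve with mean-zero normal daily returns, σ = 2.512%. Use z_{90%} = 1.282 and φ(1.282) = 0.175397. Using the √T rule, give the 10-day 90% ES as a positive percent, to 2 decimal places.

13.93%

σ_{10d} = 2.512% × √10 = 7.944%.
ES multiplier = φ(z)/(1−α) = 0.175397/0.1 = 1.754.
ES = 7.944% × 1.754 = 13.934%.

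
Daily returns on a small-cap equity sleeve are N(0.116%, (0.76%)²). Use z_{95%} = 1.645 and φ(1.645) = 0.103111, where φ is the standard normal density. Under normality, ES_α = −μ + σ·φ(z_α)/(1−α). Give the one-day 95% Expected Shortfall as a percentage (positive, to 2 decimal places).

Tail multiplier: φ(z)/(1−α) = 0.103111 / 0.05 = 2.062.
ES = −(0.116%) + 0.76% × 2.062 = 1.451%.

1.45%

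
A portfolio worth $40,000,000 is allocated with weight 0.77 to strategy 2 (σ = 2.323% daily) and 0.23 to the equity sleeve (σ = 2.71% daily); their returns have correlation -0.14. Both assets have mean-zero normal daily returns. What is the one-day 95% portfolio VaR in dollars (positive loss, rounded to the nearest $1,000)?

$1,191,000

σ_p² = 0.77²·2.323² + 0.23²·2.71² + 2·-0.14·0.77·0.23·2.323·2.71 = 3.2758 (%²).
σ_p = √3.2758 = 1.810%.
At 95%, z = 1.645.
VaR = 1.645 × 1.810% = 2.977%; on $40,000,000 that is $1,190,800.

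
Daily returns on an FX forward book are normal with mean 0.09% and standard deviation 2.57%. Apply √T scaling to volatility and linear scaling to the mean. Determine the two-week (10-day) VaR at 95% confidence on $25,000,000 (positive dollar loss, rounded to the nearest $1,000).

$3,117,000

At 95%, z = 1.645.
σ_{10d} = 2.57% × √10 = 8.127%; μ_{10d} = 10 × 0.09% = 0.900%.
VaR = −(0.900%) + 1.645 × 8.127% = 12.469%.
On $25,000,000: 0.12469 × $25,000,000 = $3,117,250.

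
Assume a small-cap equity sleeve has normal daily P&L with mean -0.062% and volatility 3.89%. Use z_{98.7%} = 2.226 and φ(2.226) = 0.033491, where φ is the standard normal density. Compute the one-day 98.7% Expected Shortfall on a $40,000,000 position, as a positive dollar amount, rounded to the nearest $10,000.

Tail multiplier: φ(z)/(1−α) = 0.033491 / 0.013 = 2.576.
ES = −(-0.062%) + 3.89% × 2.576 = 10.083%.
On $40,000,000: 0.10083 × $40,000,000 = $4,033,200.

$4,030,000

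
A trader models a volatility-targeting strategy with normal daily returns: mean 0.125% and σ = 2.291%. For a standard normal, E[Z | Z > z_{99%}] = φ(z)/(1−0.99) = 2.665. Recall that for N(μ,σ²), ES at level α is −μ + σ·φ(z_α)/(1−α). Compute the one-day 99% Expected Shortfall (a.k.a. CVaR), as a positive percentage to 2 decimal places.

ES = −(0.125%) + 2.291% × 2.665 = 5.981%.

5.98%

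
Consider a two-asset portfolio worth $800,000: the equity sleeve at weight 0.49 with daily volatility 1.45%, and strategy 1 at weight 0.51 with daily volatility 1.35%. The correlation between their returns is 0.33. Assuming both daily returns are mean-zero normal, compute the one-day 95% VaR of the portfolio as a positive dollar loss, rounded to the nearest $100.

$15,000

σ_p² = 0.49²·1.45² + 0.51²·1.35² + 2·0.33·0.49·0.51·1.45·1.35 = 1.3017 (%²).
σ_p = √1.3017 = 1.141%.
At 95%, z = 1.645.
VaR = 1.645 × 1.141% = 1.877%; on $800,000 that is $15,016.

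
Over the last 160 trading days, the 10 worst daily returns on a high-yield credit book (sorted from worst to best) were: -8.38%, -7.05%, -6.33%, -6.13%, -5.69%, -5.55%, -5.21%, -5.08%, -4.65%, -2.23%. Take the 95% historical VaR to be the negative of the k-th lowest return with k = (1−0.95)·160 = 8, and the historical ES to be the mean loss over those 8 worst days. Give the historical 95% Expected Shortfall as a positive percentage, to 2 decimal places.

The 8 worst returns sum to -49.42%.
ES = −(-49.42%) / 8 = 6.1775% ≈ 6.18%.

6.18%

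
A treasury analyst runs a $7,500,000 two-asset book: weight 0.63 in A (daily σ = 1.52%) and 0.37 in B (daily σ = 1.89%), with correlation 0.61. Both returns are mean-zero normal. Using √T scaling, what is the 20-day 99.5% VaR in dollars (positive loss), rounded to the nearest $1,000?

$1,288,000

σ_p = √(0.63²·1.52² + 0.37²·1.89² + 2·0.61·0.63·0.37·1.52·1.89) = 1.491%.
σ_{20d} = 1.491% × √20 = 6.668%.
z(99.5%) = 2.576.
VaR = 2.576 × 6.668% = 17.177%; on $7,500,000 that is $1,288,275.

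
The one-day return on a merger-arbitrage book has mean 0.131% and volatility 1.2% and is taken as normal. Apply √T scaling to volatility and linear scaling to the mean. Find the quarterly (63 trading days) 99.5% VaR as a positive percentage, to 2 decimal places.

16.28%

At 99.5%, z = 2.576.
σ_{63d} = 1.2% × √63 = 9.525%; μ_{63d} = 63 × 0.131% = 8.253%.
VaR = −(8.253%) + 2.576 × 9.525% = 16.283%.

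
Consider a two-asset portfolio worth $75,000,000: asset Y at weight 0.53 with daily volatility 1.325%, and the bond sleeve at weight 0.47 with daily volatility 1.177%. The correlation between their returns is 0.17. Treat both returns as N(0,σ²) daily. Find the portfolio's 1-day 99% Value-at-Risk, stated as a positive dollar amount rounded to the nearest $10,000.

σ_p² = 0.53²·1.325² + 0.47²·1.177² + 2·0.17·0.53·0.47·1.325·1.177 = 0.9313 (%²).
σ_p = √0.9313 = 0.965%.
At 99%, z = 2.326.
VaR = 2.326 × 0.965% = 2.245%; on $75,000,000 that is $1,683,750.

$1,680,000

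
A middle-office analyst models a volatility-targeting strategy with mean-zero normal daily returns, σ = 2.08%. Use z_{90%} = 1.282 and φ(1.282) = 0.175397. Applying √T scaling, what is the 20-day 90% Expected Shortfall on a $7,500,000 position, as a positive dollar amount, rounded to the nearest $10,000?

$1,220,000

σ_{20d} = 2.08% × √20 = 9.302%.
ES multiplier = φ(z)/(1−α) = 0.175397/0.1 = 1.754.
ES = 9.302% × 1.754 = 16.316%; on $7,500,000: $1,223,700.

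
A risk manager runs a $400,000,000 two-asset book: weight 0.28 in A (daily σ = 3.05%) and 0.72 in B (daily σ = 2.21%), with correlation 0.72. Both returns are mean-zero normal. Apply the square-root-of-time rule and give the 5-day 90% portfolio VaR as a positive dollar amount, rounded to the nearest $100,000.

$26,200,000

σ_p = √(0.28²·3.05² + 0.72²·2.21² + 2·0.72·0.28·0.72·3.05·2.21) = 2.284%.
σ_{5d} = 2.284% × √5 = 5.107%.
z(90%) = 1.282.
VaR = 1.282 × 5.107% = 6.547%; on $400,000,000 that is $26,188,000.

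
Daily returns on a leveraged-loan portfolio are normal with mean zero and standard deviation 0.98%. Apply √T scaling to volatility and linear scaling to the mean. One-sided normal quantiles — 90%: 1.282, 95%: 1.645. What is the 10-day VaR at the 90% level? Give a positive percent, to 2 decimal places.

σ_{10d} = 0.98% × √10 = 3.099%.
VaR = 1.282 × 3.099% = 3.973%.

3.97%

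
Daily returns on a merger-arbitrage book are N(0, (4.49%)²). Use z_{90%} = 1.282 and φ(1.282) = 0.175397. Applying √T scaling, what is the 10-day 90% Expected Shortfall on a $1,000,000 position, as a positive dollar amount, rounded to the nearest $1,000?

$249,000

σ_{10d} = 4.49% × √10 = 14.199%.
ES multiplier = φ(z)/(1−α) = 0.175397/0.1 = 1.754.
ES = 14.199% × 1.754 = 24.905%; on $1,000,000: $249,050.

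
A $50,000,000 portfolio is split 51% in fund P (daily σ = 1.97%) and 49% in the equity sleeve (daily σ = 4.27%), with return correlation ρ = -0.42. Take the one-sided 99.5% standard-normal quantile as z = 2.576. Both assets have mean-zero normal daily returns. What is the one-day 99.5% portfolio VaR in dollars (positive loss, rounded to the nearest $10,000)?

σ_p² = 0.51²·1.97² + 0.49²·4.27² + 2·-0.42·0.51·0.49·1.97·4.27 = 3.6213 (%²).
σ_p = √3.6213 = 1.903%.
VaR = 2.576 × 1.903% = 4.902%; on $50,000,000 that is $2,451,000.

$2,450,000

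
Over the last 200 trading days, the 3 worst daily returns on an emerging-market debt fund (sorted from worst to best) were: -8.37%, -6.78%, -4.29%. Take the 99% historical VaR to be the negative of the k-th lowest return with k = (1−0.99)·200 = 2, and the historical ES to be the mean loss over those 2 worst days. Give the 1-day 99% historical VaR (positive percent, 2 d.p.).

k = 2; the 2nd lowest return is -6.78%, so VaR = 6.78%.

6.78%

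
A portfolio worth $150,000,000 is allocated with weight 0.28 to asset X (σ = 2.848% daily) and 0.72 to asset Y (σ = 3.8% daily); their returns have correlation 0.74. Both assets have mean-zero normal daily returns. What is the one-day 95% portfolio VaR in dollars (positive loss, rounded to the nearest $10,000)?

σ_p² = 0.28²·2.848² + 0.72²·3.8² + 2·0.74·0.28·0.72·2.848·3.8 = 11.3507 (%²).
σ_p = √11.3507 = 3.369%.
At 95%, z = 1.645.
VaR = 1.645 × 3.369% = 5.542%; on $150,000,000 that is $8,313,000.

$8,310,000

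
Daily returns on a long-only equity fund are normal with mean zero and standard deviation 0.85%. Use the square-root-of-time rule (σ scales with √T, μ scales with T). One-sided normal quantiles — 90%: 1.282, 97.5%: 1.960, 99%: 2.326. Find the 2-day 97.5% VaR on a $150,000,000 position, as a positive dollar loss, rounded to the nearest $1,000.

$3,534,000

σ_{2d} = 0.85% × √2 = 1.202%.
VaR = 1.960 × 1.202% = 2.356%.
On $150,000,000: 0.02356 × $150,000,000 = $3,534,000.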